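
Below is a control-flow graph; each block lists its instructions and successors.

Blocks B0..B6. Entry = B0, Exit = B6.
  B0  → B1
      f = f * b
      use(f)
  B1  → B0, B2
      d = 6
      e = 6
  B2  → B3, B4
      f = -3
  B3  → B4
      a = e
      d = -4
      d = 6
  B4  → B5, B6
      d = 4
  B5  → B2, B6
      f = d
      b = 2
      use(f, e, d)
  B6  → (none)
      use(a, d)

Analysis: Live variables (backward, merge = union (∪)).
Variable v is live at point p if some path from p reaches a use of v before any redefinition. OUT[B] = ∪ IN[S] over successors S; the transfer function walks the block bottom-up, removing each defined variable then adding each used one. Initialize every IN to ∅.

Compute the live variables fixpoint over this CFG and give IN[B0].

Fixpoint table:
  B0:  IN={a, b, f}  OUT={a, b, f}
  B1:  IN={a, b, f}  OUT={a, b, e, f}
  B2:  IN={a, e}  OUT={a, e}
  B3:  IN={e}  OUT={a, e}
  B4:  IN={a, e}  OUT={a, d, e}
  B5:  IN={a, d, e}  OUT={a, d, e}
  B6:  IN={a, d}  OUT={}

Merge at B0: OUT[B0] = IN[B1] = {a, b, f}
Applying B0's transfer function to that OUT value gives IN[B0] (row B0 above).

Answer: {a, b, f}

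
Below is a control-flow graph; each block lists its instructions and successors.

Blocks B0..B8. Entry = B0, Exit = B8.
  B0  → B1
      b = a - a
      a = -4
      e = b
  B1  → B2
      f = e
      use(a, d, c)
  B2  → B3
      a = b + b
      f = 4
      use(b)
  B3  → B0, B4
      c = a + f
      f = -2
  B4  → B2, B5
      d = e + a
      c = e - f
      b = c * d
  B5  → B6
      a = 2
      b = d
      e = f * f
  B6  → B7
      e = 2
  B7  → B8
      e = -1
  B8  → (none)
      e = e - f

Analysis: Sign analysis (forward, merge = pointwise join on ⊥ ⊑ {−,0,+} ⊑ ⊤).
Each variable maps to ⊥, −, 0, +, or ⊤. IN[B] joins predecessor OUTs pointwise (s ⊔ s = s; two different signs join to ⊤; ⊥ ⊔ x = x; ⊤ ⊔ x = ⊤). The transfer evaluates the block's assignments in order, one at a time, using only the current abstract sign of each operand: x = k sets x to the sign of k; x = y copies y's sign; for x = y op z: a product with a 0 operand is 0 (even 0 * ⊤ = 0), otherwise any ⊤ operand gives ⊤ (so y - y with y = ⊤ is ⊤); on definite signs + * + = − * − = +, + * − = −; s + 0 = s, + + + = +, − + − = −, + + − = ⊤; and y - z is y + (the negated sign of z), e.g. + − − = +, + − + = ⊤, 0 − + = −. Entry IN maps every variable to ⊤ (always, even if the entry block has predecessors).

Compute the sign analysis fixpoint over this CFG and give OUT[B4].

Per-block solution:
  B0: | IN=(all ⊤) | OUT={a:-; rest ⊤}
  B1: | IN={a:-; rest ⊤} | OUT={a:-; rest ⊤}
  B2: | IN=(all ⊤) | OUT={f:+; rest ⊤}
  B3: | IN={f:+; rest ⊤} | OUT={f:-; rest ⊤}
  B4: | IN={f:-; rest ⊤} | OUT={f:-; rest ⊤}
  B5: | IN={f:-; rest ⊤} | OUT={a:+, e:+, f:-; rest ⊤}
  B6: | IN={a:+, e:+, f:-; rest ⊤} | OUT={a:+, e:+, f:-; rest ⊤}
  B7: | IN={a:+, e:+, f:-; rest ⊤} | OUT={a:+, e:-, f:-; rest ⊤}
  B8: | IN={a:+, e:-, f:-; rest ⊤} | OUT={a:+, f:-; rest ⊤}

Merge at B4: IN[B4] = OUT[B3] = {a: ⊤, b: ⊤, c: ⊤, d: ⊤, e: ⊤, f: -}
Applying B4's transfer function to that IN value gives OUT[B4] (row B4 above).

Answer: {a: ⊤, b: ⊤, c: ⊤, d: ⊤, e: ⊤, f: -}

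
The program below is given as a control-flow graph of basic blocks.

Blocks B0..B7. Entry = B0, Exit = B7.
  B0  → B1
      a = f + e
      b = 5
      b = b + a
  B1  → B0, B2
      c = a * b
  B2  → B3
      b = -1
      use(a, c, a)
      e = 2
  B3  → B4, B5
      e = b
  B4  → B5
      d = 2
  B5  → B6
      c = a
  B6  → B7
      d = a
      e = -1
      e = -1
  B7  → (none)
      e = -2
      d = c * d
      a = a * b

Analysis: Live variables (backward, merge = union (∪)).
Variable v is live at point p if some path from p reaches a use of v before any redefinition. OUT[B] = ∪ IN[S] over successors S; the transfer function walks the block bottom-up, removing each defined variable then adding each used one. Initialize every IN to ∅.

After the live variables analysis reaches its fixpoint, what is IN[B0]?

Answer: {e, f}

Working:
Converged values:
  B0:   IN={e, f}   OUT={a, b, e, f}
  B1:   IN={a, b, e, f}   OUT={a, c, e, f}
  B2:   IN={a, c}   OUT={a, b}
  B3:   IN={a, b}   OUT={a, b}
  B4:   IN={a, b}   OUT={a, b}
  B5:   IN={a, b}   OUT={a, b, c}
  B6:   IN={a, b, c}   OUT={a, b, c, d}
  B7:   IN={a, b, c, d}   OUT={}

Merge at B0: OUT[B0] = IN[B1] = {a, b, e, f}
Applying B0's transfer function to that OUT value gives IN[B0] (row B0 above).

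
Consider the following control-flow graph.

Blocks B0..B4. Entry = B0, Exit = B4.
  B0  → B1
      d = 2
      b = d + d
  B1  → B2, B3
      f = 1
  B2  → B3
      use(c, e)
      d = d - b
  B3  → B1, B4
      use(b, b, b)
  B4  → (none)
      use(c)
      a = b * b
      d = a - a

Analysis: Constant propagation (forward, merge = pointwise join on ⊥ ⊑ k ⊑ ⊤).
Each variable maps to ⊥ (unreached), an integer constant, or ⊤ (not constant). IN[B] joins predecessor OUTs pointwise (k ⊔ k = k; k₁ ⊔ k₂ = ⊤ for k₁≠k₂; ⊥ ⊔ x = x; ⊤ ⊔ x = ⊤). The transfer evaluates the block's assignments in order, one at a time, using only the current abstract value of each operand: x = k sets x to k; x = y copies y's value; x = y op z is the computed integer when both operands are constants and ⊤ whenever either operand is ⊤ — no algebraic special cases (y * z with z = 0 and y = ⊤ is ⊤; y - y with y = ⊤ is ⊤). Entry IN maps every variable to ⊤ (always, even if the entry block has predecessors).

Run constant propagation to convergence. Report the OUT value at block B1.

Answer: {a: ⊤, b: 4, c: ⊤, d: ⊤, e: ⊤, f: 1}

Derivation:
Per-block solution:
  B0: | IN=(all ⊤) | OUT={b:4, d:2; rest ⊤}
  B1: | IN={b:4; rest ⊤} | OUT={b:4, f:1; rest ⊤}
  B2: | IN={b:4, f:1; rest ⊤} | OUT={b:4, f:1; rest ⊤}
  B3: | IN={b:4, f:1; rest ⊤} | OUT={b:4, f:1; rest ⊤}
  B4: | IN={b:4, f:1; rest ⊤} | OUT={a:16, b:4, d:0, f:1; rest ⊤}

Merge at B1: IN[B1] = OUT[B0] ⊔ OUT[B3] = {a: ⊤, b: 4, c: ⊤, d: ⊤, e: ⊤, f: ⊤}
Applying B1's transfer function to that IN value gives OUT[B1] (row B1 above).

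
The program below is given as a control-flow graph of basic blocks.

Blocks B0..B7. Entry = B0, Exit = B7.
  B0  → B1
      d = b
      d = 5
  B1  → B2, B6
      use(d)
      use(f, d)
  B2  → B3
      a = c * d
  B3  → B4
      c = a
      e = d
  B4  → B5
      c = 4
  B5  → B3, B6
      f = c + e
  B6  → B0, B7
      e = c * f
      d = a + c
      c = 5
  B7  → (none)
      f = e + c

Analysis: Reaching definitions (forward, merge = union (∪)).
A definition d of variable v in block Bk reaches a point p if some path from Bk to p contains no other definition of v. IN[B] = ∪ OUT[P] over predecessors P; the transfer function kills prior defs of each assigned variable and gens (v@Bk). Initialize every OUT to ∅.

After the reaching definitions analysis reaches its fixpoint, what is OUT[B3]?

Fixpoint table:
  B0:  IN={a@B2, c@B6, d@B6, e@B6, f@B5}  OUT={a@B2, c@B6, d@B0, e@B6, f@B5}
  B1:  IN={a@B2, c@B6, d@B0, e@B6, f@B5}  OUT={a@B2, c@B6, d@B0, e@B6, f@B5}
  B2:  IN={a@B2, c@B6, d@B0, e@B6, f@B5}  OUT={a@B2, c@B6, d@B0, e@B6, f@B5}
  B3:  IN={a@B2, c@B4, c@B6, d@B0, e@B3, e@B6, f@B5}  OUT={a@B2, c@B3, d@B0, e@B3, f@B5}
  B4:  IN={a@B2, c@B3, d@B0, e@B3, f@B5}  OUT={a@B2, c@B4, d@B0, e@B3, f@B5}
  B5:  IN={a@B2, c@B4, d@B0, e@B3, f@B5}  OUT={a@B2, c@B4, d@B0, e@B3, f@B5}
  B6:  IN={a@B2, c@B4, c@B6, d@B0, e@B3, e@B6, f@B5}  OUT={a@B2, c@B6, d@B6, e@B6, f@B5}
  B7:  IN={a@B2, c@B6, d@B6, e@B6, f@B5}  OUT={a@B2, c@B6, d@B6, e@B6, f@B7}

Merge at B3: IN[B3] = OUT[B2] ⊔ OUT[B5] = {a@B2, c@B4, c@B6, d@B0, e@B3, e@B6, f@B5}
Applying B3's transfer function to that IN value gives OUT[B3] (row B3 above).

Answer: {a@B2, c@B3, d@B0, e@B3, f@B5}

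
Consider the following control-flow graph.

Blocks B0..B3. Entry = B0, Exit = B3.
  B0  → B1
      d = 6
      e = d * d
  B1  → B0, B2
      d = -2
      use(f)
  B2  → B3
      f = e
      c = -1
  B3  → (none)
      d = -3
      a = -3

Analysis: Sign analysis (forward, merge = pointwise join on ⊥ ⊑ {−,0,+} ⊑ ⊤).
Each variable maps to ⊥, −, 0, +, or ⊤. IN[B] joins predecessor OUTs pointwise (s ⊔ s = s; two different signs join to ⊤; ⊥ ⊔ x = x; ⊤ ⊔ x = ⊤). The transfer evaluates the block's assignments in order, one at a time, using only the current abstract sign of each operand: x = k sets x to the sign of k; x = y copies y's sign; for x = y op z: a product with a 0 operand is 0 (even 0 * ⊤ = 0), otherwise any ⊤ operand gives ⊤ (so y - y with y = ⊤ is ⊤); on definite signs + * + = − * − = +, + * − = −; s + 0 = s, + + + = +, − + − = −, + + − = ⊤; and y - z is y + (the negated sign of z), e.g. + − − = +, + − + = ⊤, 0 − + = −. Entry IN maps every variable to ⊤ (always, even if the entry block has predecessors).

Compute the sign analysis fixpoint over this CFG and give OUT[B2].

Answer: {a: ⊤, b: ⊤, c: -, d: -, e: +, f: +}

Trace:
Converged values:
  B0:   IN=(all ⊤)   OUT={d:+, e:+; rest ⊤}
  B1:   IN={d:+, e:+; rest ⊤}   OUT={d:-, e:+; rest ⊤}
  B2:   IN={d:-, e:+; rest ⊤}   OUT={c:-, d:-, e:+, f:+; rest ⊤}
  B3:   IN={c:-, d:-, e:+, f:+; rest ⊤}   OUT={a:-, c:-, d:-, e:+, f:+; rest ⊤}

Merge at B2: IN[B2] = OUT[B1] = {a: ⊤, b: ⊤, c: ⊤, d: -, e: +, f: ⊤}
Applying B2's transfer function to that IN value gives OUT[B2] (row B2 above).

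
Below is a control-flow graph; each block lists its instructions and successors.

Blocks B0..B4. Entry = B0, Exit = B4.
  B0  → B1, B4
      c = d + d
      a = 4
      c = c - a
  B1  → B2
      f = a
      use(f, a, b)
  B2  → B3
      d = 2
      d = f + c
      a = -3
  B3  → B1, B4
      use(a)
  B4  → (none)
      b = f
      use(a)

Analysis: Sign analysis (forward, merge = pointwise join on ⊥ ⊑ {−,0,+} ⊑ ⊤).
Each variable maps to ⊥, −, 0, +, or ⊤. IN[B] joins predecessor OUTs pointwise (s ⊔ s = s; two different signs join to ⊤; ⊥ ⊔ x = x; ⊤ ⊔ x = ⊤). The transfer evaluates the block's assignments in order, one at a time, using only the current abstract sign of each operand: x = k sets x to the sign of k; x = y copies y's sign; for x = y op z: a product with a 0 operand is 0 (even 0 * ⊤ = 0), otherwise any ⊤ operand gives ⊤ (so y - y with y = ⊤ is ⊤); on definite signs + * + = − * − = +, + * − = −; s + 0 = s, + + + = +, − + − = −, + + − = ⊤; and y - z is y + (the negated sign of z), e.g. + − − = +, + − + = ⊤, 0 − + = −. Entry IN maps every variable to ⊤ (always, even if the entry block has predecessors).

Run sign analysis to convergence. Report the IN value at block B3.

Fixpoint table:
  B0:  IN=(all ⊤)  OUT={a:+; rest ⊤}
  B1:  IN=(all ⊤)  OUT=(all ⊤)
  B2:  IN=(all ⊤)  OUT={a:-; rest ⊤}
  B3:  IN={a:-; rest ⊤}  OUT={a:-; rest ⊤}
  B4:  IN=(all ⊤)  OUT=(all ⊤)

Merge at B3: IN[B3] = OUT[B2] = {a: -, b: ⊤, c: ⊤, d: ⊤, e: ⊤, f: ⊤}

Answer: {a: -, b: ⊤, c: ⊤, d: ⊤, e: ⊤, f: ⊤}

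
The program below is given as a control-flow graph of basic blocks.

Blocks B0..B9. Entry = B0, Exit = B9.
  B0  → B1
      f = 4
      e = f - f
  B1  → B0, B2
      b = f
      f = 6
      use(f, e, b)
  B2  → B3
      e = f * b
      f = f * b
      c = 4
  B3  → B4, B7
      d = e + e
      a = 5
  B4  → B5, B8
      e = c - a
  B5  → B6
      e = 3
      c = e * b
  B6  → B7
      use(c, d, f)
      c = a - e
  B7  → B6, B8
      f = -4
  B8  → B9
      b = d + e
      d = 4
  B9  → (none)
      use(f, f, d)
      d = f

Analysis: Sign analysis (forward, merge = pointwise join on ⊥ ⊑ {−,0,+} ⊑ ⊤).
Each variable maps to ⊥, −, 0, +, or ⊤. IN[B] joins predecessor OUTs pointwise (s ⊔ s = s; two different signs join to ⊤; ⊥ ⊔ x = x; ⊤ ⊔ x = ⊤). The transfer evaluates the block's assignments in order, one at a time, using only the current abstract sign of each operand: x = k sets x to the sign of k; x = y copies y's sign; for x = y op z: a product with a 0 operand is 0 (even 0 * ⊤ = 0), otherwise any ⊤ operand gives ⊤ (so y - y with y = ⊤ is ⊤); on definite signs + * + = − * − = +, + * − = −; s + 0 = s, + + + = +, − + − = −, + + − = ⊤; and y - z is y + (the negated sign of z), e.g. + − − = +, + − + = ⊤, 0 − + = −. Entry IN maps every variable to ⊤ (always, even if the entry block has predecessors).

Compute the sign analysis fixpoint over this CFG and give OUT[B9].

Answer: {a: +, b: ⊤, c: ⊤, d: ⊤, e: ⊤, f: ⊤}

Derivation:
Fixpoint table:
  B0: | IN=(all ⊤) | OUT={f:+; rest ⊤}
  B1: | IN={f:+; rest ⊤} | OUT={b:+, f:+; rest ⊤}
  B2: | IN={b:+, f:+; rest ⊤} | OUT={b:+, c:+, e:+, f:+; rest ⊤}
  B3: | IN={b:+, c:+, e:+, f:+; rest ⊤} | OUT={a:+, b:+, c:+, d:+, e:+, f:+; rest ⊤}
  B4: | IN={a:+, b:+, c:+, d:+, e:+, f:+; rest ⊤} | OUT={a:+, b:+, c:+, d:+, f:+; rest ⊤}
  B5: | IN={a:+, b:+, c:+, d:+, f:+; rest ⊤} | OUT={a:+, b:+, c:+, d:+, e:+, f:+; rest ⊤}
  B6: | IN={a:+, b:+, d:+, e:+; rest ⊤} | OUT={a:+, b:+, d:+, e:+; rest ⊤}
  B7: | IN={a:+, b:+, d:+, e:+; rest ⊤} | OUT={a:+, b:+, d:+, e:+, f:-; rest ⊤}
  B8: | IN={a:+, b:+, d:+; rest ⊤} | OUT={a:+, d:+; rest ⊤}
  B9: | IN={a:+, d:+; rest ⊤} | OUT={a:+; rest ⊤}

Merge at B9: IN[B9] = OUT[B8] = {a: +, b: ⊤, c: ⊤, d: +, e: ⊤, f: ⊤}
Applying B9's transfer function to that IN value gives OUT[B9] (row B9 above).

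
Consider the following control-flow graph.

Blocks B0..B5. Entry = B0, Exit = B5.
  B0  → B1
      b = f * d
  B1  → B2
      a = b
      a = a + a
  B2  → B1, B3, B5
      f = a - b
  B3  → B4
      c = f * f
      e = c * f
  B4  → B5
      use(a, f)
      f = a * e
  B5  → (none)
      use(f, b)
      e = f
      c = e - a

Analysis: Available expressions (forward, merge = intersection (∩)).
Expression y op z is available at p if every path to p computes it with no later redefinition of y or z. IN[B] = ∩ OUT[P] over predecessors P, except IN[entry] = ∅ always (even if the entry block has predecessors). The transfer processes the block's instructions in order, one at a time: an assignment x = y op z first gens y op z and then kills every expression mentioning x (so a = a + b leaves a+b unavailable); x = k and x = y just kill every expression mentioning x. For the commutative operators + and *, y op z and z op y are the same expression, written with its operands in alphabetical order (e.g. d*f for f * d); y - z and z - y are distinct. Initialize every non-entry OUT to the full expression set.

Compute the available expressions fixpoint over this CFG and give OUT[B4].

Converged values:
  B0: | IN={} | OUT={d*f}
  B1: | IN={} | OUT={}
  B2: | IN={} | OUT={a-b}
  B3: | IN={a-b} | OUT={a-b, c*f, f*f}
  B4: | IN={a-b, c*f, f*f} | OUT={a*e, a-b}
  B5: | IN={a-b} | OUT={a-b, e-a}

Merge at B4: IN[B4] = OUT[B3] = {a-b, c*f, f*f}
Applying B4's transfer function to that IN value gives OUT[B4] (row B4 above).

Answer: {a*e, a-b}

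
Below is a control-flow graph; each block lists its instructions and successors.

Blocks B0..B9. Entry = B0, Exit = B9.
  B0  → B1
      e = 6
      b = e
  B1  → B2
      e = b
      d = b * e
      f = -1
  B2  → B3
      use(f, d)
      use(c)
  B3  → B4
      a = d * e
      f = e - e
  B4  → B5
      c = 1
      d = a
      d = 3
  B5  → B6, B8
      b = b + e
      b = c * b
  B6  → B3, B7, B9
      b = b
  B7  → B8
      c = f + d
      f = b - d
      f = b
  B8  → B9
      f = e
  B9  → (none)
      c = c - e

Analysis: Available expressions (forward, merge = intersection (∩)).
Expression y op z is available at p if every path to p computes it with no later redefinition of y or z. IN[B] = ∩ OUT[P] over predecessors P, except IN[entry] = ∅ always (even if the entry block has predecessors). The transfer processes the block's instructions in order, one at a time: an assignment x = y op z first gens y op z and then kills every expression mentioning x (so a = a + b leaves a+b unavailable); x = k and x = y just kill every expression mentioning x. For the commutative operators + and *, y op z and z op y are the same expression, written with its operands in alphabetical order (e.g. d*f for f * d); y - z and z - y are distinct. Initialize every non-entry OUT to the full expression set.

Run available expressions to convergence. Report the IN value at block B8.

Per-block solution:
  B0:   IN={}   OUT={}
  B1:   IN={}   OUT={b*e}
  B2:   IN={b*e}   OUT={b*e}
  B3:   IN={}   OUT={d*e, e-e}
  B4:   IN={d*e, e-e}   OUT={e-e}
  B5:   IN={e-e}   OUT={e-e}
  B6:   IN={e-e}   OUT={e-e}
  B7:   IN={e-e}   OUT={b-d, e-e}
  B8:   IN={e-e}   OUT={e-e}
  B9:   IN={e-e}   OUT={e-e}

Merge at B8: IN[B8] = OUT[B5] ∩ OUT[B7] = {e-e}

Answer: {e-e}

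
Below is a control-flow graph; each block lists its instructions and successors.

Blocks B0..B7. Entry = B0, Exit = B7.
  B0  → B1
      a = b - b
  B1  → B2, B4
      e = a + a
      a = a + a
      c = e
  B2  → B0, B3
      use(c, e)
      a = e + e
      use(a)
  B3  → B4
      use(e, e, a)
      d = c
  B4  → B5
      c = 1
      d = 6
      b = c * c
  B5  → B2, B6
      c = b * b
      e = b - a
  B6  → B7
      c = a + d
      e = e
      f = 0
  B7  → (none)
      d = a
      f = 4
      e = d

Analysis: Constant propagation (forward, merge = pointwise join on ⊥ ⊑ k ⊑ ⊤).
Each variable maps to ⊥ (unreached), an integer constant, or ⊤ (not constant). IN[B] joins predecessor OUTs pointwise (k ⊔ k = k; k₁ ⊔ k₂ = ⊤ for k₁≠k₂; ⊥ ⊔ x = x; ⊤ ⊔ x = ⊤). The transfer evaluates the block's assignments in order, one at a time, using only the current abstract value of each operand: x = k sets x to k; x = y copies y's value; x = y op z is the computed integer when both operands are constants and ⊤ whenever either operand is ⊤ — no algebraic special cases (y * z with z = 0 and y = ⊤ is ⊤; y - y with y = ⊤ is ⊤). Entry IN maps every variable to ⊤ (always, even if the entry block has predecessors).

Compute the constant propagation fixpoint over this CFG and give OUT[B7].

Answer: {a: ⊤, b: 1, c: ⊤, d: ⊤, e: ⊤, f: 4}

Derivation:
Converged values:
  B0:  IN=(all ⊤)  OUT=(all ⊤)
  B1:  IN=(all ⊤)  OUT=(all ⊤)
  B2:  IN=(all ⊤)  OUT=(all ⊤)
  B3:  IN=(all ⊤)  OUT=(all ⊤)
  B4:  IN=(all ⊤)  OUT={b:1, c:1, d:6; rest ⊤}
  B5:  IN={b:1, c:1, d:6; rest ⊤}  OUT={b:1, c:1, d:6; rest ⊤}
  B6:  IN={b:1, c:1, d:6; rest ⊤}  OUT={b:1, d:6, f:0; rest ⊤}
  B7:  IN={b:1, d:6, f:0; rest ⊤}  OUT={b:1, f:4; rest ⊤}

Merge at B7: IN[B7] = OUT[B6] = {a: ⊤, b: 1, c: ⊤, d: 6, e: ⊤, f: 0}
Applying B7's transfer function to that IN value gives OUT[B7] (row B7 above).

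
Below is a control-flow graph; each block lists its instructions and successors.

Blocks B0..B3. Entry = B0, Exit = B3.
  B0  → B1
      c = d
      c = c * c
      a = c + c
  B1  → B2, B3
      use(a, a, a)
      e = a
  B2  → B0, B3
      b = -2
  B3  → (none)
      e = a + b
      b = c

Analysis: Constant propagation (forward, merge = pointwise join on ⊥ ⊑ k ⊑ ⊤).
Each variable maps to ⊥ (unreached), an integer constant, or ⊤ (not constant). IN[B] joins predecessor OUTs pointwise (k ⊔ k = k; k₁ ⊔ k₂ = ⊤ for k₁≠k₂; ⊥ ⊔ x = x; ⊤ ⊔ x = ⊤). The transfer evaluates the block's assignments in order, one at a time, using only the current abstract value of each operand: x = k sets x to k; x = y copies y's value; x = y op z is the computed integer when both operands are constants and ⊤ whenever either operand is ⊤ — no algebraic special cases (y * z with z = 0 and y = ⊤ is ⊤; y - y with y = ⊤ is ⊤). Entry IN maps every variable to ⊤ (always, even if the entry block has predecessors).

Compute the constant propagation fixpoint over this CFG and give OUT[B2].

Answer: {a: ⊤, b: -2, c: ⊤, d: ⊤, e: ⊤, f: ⊤}

Trace:
Converged values:
  B0:  IN=(all ⊤)  OUT=(all ⊤)
  B1:  IN=(all ⊤)  OUT=(all ⊤)
  B2:  IN=(all ⊤)  OUT={b:-2; rest ⊤}
  B3:  IN=(all ⊤)  OUT=(all ⊤)

Merge at B2: IN[B2] = OUT[B1] = {a: ⊤, b: ⊤, c: ⊤, d: ⊤, e: ⊤, f: ⊤}
Applying B2's transfer function to that IN value gives OUT[B2] (row B2 above).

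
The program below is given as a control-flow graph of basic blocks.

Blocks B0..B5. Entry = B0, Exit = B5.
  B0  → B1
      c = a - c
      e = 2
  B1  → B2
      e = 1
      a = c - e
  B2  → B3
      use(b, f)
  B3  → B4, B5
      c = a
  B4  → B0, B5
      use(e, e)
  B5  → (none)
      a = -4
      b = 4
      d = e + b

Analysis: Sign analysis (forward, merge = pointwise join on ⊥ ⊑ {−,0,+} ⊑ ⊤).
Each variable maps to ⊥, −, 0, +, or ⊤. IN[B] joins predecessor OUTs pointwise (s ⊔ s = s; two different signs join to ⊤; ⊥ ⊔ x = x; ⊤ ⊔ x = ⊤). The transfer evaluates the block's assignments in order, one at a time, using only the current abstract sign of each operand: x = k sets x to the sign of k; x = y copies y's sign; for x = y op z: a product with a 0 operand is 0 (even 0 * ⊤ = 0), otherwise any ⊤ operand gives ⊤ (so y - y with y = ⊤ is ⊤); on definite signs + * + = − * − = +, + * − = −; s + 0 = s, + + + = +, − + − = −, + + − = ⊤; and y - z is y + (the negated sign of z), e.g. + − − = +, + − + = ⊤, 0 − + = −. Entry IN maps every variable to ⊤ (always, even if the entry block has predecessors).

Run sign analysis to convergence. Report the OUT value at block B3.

Per-block solution:
  B0:   IN=(all ⊤)   OUT={e:+; rest ⊤}
  B1:   IN={e:+; rest ⊤}   OUT={e:+; rest ⊤}
  B2:   IN={e:+; rest ⊤}   OUT={e:+; rest ⊤}
  B3:   IN={e:+; rest ⊤}   OUT={e:+; rest ⊤}
  B4:   IN={e:+; rest ⊤}   OUT={e:+; rest ⊤}
  B5:   IN={e:+; rest ⊤}   OUT={a:-, b:+, d:+, e:+; rest ⊤}

Merge at B3: IN[B3] = OUT[B2] = {a: ⊤, b: ⊤, c: ⊤, d: ⊤, e: +, f: ⊤}
Applying B3's transfer function to that IN value gives OUT[B3] (row B3 above).

Answer: {a: ⊤, b: ⊤, c: ⊤, d: ⊤, e: +, f: ⊤}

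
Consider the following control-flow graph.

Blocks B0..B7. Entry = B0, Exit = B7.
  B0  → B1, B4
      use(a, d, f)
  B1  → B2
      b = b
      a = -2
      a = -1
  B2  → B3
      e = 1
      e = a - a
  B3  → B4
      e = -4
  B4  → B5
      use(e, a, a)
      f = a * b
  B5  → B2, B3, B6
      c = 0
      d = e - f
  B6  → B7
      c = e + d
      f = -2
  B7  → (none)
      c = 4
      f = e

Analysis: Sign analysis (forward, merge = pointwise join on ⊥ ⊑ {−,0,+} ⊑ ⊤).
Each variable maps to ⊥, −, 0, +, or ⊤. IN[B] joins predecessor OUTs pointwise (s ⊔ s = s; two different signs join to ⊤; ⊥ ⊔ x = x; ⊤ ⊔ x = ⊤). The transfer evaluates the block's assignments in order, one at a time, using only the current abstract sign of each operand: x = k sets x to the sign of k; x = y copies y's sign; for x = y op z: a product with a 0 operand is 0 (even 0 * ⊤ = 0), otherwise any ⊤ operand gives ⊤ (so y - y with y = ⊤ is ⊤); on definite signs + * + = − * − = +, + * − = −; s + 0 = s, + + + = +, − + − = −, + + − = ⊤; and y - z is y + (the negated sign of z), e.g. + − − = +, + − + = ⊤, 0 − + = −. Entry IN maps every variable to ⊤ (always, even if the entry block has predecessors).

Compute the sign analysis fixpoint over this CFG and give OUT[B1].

Answer: {a: -, b: ⊤, c: ⊤, d: ⊤, e: ⊤, f: ⊤}

Derivation:
Fixpoint table:
  B0:   IN=(all ⊤)   OUT=(all ⊤)
  B1:   IN=(all ⊤)   OUT={a:-; rest ⊤}
  B2:   IN=(all ⊤)   OUT=(all ⊤)
  B3:   IN=(all ⊤)   OUT={e:-; rest ⊤}
  B4:   IN=(all ⊤)   OUT=(all ⊤)
  B5:   IN=(all ⊤)   OUT={c:0; rest ⊤}
  B6:   IN={c:0; rest ⊤}   OUT={f:-; rest ⊤}
  B7:   IN={f:-; rest ⊤}   OUT={c:+; rest ⊤}

Merge at B1: IN[B1] = OUT[B0] = {a: ⊤, b: ⊤, c: ⊤, d: ⊤, e: ⊤, f: ⊤}
Applying B1's transfer function to that IN value gives OUT[B1] (row B1 above).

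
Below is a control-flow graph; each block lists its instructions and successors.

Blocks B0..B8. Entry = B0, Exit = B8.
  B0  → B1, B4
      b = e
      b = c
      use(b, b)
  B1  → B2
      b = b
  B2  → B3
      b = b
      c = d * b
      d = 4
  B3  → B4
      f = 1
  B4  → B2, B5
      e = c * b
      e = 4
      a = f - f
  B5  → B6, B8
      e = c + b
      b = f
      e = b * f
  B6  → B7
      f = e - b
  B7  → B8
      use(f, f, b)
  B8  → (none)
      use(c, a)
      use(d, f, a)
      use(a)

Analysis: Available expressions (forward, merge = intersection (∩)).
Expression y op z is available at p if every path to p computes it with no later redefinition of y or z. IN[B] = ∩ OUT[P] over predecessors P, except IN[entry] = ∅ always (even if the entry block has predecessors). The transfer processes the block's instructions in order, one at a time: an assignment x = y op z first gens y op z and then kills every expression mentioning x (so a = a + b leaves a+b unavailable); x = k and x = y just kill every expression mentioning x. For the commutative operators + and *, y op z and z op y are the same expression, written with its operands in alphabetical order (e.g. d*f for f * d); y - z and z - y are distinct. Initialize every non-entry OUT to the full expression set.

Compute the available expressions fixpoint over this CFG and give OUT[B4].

Per-block solution:
  B0: | IN={} | OUT={}
  B1: | IN={} | OUT={}
  B2: | IN={} | OUT={}
  B3: | IN={} | OUT={}
  B4: | IN={} | OUT={b*c, f-f}
  B5: | IN={b*c, f-f} | OUT={b*f, f-f}
  B6: | IN={b*f, f-f} | OUT={e-b}
  B7: | IN={e-b} | OUT={e-b}
  B8: | IN={} | OUT={}

Merge at B4: IN[B4] = OUT[B0] ∩ OUT[B3] = {}
Applying B4's transfer function to that IN value gives OUT[B4] (row B4 above).

Answer: {b*c, f-f}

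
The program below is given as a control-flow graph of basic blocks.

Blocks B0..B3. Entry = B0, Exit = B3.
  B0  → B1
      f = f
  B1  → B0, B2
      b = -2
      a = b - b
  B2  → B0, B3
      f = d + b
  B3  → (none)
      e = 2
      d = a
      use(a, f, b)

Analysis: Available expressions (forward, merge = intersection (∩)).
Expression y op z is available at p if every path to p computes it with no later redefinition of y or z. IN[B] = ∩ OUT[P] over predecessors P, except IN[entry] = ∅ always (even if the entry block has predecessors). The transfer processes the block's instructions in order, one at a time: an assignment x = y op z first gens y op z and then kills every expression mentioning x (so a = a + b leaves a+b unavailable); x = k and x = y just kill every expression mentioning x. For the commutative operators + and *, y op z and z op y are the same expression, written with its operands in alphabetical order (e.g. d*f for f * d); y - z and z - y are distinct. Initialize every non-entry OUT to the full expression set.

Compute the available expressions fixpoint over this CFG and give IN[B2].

Answer: {b-b}

Working:
Per-block solution:
  B0:  IN={}  OUT={}
  B1:  IN={}  OUT={b-b}
  B2:  IN={b-b}  OUT={b+d, b-b}
  B3:  IN={b+d, b-b}  OUT={b-b}

Merge at B2: IN[B2] = OUT[B1] = {b-b}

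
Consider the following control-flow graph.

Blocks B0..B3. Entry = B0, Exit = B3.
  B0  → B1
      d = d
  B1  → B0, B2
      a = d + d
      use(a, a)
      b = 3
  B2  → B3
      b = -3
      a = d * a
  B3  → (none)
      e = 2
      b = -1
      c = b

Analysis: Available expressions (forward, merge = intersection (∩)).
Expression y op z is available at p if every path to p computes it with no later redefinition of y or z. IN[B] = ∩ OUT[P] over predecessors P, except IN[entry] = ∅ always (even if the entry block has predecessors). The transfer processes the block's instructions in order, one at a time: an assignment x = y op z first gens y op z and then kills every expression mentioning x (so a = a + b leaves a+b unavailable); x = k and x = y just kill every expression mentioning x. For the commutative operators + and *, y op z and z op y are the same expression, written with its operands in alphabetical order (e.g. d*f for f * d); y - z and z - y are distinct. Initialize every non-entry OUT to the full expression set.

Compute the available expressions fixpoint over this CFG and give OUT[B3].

Answer: {d+d}

Working:
Per-block solution:
  B0: | IN={} | OUT={}
  B1: | IN={} | OUT={d+d}
  B2: | IN={d+d} | OUT={d+d}
  B3: | IN={d+d} | OUT={d+d}

Merge at B3: IN[B3] = OUT[B2] = {d+d}
Applying B3's transfer function to that IN value gives OUT[B3] (row B3 above).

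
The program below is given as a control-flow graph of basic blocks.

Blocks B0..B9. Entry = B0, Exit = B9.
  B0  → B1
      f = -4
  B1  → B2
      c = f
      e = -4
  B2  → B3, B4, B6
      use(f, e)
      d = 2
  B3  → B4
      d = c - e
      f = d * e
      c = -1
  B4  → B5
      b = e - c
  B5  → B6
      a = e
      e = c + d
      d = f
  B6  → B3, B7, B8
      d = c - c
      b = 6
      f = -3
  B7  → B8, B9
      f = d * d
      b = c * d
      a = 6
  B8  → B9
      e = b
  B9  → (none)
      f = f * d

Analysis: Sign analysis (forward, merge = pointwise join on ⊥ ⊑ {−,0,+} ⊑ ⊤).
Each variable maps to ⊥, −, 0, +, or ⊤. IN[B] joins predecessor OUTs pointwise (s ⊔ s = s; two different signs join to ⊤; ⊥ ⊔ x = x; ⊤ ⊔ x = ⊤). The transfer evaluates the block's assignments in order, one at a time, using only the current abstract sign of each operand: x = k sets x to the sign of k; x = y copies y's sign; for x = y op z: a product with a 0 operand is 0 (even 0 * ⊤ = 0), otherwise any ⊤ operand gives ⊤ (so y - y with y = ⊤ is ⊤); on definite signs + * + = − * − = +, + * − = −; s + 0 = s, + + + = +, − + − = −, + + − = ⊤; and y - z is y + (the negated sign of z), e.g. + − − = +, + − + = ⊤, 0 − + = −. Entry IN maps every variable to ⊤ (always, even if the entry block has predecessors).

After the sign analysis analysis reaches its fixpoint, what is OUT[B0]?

Answer: {a: ⊤, b: ⊤, c: ⊤, d: ⊤, e: ⊤, f: -}

Derivation:
Per-block solution:
  B0: | IN=(all ⊤) | OUT={f:-; rest ⊤}
  B1: | IN={f:-; rest ⊤} | OUT={c:-, e:-, f:-; rest ⊤}
  B2: | IN={c:-, e:-, f:-; rest ⊤} | OUT={c:-, d:+, e:-, f:-; rest ⊤}
  B3: | IN={c:-, f:-; rest ⊤} | OUT={c:-; rest ⊤}
  B4: | IN={c:-; rest ⊤} | OUT={c:-; rest ⊤}
  B5: | IN={c:-; rest ⊤} | OUT={c:-; rest ⊤}
  B6: | IN={c:-; rest ⊤} | OUT={b:+, c:-, f:-; rest ⊤}
  B7: | IN={b:+, c:-, f:-; rest ⊤} | OUT={a:+, c:-; rest ⊤}
  B8: | IN={c:-; rest ⊤} | OUT={c:-; rest ⊤}
  B9: | IN={c:-; rest ⊤} | OUT={c:-; rest ⊤}

B0 is the boundary node: IN[B0] = {a: ⊤, b: ⊤, c: ⊤, d: ⊤, e: ⊤, f: ⊤}
Applying B0's transfer function to that IN value gives OUT[B0] (row B0 above).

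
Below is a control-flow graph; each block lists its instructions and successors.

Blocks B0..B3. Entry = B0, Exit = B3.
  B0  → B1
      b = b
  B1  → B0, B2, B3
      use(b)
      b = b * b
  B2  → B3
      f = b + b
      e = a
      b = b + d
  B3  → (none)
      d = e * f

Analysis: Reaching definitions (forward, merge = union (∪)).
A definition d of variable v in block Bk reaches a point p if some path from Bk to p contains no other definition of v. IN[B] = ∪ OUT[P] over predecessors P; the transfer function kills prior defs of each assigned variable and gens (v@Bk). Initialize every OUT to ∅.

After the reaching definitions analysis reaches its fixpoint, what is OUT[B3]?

Per-block solution:
  B0: | IN={b@B1} | OUT={b@B0}
  B1: | IN={b@B0} | OUT={b@B1}
  B2: | IN={b@B1} | OUT={b@B2, e@B2, f@B2}
  B3: | IN={b@B1, b@B2, e@B2, f@B2} | OUT={b@B1, b@B2, d@B3, e@B2, f@B2}

Merge at B3: IN[B3] = OUT[B1] ⊔ OUT[B2] = {b@B1, b@B2, e@B2, f@B2}
Applying B3's transfer function to that IN value gives OUT[B3] (row B3 above).

Answer: {b@B1, b@B2, d@B3, e@B2, f@B2}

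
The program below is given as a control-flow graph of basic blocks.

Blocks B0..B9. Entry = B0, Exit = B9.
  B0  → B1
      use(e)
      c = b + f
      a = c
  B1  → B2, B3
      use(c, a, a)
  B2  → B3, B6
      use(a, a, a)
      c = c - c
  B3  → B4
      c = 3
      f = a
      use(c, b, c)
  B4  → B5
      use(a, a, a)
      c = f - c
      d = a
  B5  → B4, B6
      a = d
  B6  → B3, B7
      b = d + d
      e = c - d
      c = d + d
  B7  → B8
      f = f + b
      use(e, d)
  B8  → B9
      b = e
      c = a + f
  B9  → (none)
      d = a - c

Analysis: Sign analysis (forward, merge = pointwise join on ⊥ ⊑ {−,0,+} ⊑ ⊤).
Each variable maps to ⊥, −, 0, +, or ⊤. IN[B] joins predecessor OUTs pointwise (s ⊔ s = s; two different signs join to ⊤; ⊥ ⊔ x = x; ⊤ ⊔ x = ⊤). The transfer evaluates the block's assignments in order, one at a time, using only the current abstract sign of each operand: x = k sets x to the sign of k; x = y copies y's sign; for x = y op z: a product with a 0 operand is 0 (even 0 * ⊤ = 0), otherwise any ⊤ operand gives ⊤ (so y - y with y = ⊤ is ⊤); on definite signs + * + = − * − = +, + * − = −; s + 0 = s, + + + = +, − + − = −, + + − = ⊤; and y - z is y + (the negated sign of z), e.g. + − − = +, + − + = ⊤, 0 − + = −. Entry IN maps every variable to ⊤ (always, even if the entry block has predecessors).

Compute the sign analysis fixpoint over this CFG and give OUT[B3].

Answer: {a: ⊤, b: ⊤, c: +, d: ⊤, e: ⊤, f: ⊤}

Working:
Fixpoint table:
  B0:  IN=(all ⊤)  OUT=(all ⊤)
  B1:  IN=(all ⊤)  OUT=(all ⊤)
  B2:  IN=(all ⊤)  OUT=(all ⊤)
  B3:  IN=(all ⊤)  OUT={c:+; rest ⊤}
  B4:  IN=(all ⊤)  OUT=(all ⊤)
  B5:  IN=(all ⊤)  OUT=(all ⊤)
  B6:  IN=(all ⊤)  OUT=(all ⊤)
  B7:  IN=(all ⊤)  OUT=(all ⊤)
  B8:  IN=(all ⊤)  OUT=(all ⊤)
  B9:  IN=(all ⊤)  OUT=(all ⊤)

Merge at B3: IN[B3] = OUT[B1] ⊔ OUT[B2] ⊔ OUT[B6] = {a: ⊤, b: ⊤, c: ⊤, d: ⊤, e: ⊤, f: ⊤}
Applying B3's transfer function to that IN value gives OUT[B3] (row B3 above).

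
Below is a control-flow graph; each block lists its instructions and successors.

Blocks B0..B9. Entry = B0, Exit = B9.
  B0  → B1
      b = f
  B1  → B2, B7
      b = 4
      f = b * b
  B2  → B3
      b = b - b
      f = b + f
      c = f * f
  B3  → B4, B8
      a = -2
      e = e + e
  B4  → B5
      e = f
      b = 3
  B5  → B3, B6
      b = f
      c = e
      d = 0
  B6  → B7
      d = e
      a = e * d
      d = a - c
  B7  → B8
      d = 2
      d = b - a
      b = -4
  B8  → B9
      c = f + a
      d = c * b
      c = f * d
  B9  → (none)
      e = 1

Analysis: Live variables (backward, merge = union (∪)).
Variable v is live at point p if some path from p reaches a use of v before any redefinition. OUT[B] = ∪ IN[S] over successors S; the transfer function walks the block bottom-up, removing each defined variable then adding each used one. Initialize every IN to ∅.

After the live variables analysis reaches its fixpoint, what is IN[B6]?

Answer: {b, c, e, f}

Working:
Per-block solution:
  B0: | IN={a, e, f} | OUT={a, e}
  B1: | IN={a, e} | OUT={a, b, e, f}
  B2: | IN={b, e, f} | OUT={b, e, f}
  B3: | IN={b, e, f} | OUT={a, b, f}
  B4: | IN={f} | OUT={e, f}
  B5: | IN={e, f} | OUT={b, c, e, f}
  B6: | IN={b, c, e, f} | OUT={a, b, f}
  B7: | IN={a, b, f} | OUT={a, b, f}
  B8: | IN={a, b, f} | OUT={}
  B9: | IN={} | OUT={}

Merge at B6: OUT[B6] = IN[B7] = {a, b, f}
Applying B6's transfer function to that OUT value gives IN[B6] (row B6 above).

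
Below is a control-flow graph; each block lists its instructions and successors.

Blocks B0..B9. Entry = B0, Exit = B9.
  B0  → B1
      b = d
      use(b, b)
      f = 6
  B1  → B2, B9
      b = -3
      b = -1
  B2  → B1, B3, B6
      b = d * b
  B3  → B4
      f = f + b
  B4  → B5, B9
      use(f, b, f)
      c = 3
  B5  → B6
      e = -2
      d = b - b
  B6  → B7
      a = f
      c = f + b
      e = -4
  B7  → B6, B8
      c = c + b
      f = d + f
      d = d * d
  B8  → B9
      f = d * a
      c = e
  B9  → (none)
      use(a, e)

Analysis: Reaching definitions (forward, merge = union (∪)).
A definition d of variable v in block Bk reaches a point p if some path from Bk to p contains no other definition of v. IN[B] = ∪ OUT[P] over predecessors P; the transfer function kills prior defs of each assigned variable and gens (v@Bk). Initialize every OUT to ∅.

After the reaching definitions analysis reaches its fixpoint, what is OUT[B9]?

Answer: {a@B6, b@B1, b@B2, c@B4, c@B8, d@B7, e@B6, f@B0, f@B3, f@B8}

Working:
Converged values:
  B0:   IN={}   OUT={b@B0, f@B0}
  B1:   IN={b@B0, b@B2, f@B0}   OUT={b@B1, f@B0}
  B2:   IN={b@B1, f@B0}   OUT={b@B2, f@B0}
  B3:   IN={b@B2, f@B0}   OUT={b@B2, f@B3}
  B4:   IN={b@B2, f@B3}   OUT={b@B2, c@B4, f@B3}
  B5:   IN={b@B2, c@B4, f@B3}   OUT={b@B2, c@B4, d@B5, e@B5, f@B3}
  B6:   IN={a@B6, b@B2, c@B4, c@B7, d@B5, d@B7, e@B5, e@B6, f@B0, f@B3, f@B7}   OUT={a@B6, b@B2, c@B6, d@B5, d@B7, e@B6, f@B0, f@B3, f@B7}
  B7:   IN={a@B6, b@B2, c@B6, d@B5, d@B7, e@B6, f@B0, f@B3, f@B7}   OUT={a@B6, b@B2, c@B7, d@B7, e@B6, f@B7}
  B8:   IN={a@B6, b@B2, c@B7, d@B7, e@B6, f@B7}   OUT={a@B6, b@B2, c@B8, d@B7, e@B6, f@B8}
  B9:   IN={a@B6, b@B1, b@B2, c@B4, c@B8, d@B7, e@B6, f@B0, f@B3, f@B8}   OUT={a@B6, b@B1, b@B2, c@B4, c@B8, d@B7, e@B6, f@B0, f@B3, f@B8}

Merge at B9: IN[B9] = OUT[B1] ⊔ OUT[B4] ⊔ OUT[B8] = {a@B6, b@B1, b@B2, c@B4, c@B8, d@B7, e@B6, f@B0, f@B3, f@B8}
Applying B9's transfer function to that IN value gives OUT[B9] (row B9 above).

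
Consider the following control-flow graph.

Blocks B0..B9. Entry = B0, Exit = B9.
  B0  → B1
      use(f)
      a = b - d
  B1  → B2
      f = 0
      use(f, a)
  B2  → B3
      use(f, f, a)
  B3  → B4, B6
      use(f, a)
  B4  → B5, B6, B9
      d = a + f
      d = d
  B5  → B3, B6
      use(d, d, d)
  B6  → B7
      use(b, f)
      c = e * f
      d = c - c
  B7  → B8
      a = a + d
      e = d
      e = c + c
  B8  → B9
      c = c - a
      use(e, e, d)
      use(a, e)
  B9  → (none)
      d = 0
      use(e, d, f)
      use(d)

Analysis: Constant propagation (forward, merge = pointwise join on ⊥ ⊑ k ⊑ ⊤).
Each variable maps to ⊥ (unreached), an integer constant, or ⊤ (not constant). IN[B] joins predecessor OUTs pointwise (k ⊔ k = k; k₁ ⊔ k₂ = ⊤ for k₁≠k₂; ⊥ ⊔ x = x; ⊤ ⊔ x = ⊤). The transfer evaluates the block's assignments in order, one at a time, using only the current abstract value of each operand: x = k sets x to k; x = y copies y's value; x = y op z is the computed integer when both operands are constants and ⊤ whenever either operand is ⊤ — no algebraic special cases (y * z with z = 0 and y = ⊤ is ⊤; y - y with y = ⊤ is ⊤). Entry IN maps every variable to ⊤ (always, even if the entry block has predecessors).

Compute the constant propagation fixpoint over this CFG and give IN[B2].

Answer: {a: ⊤, b: ⊤, c: ⊤, d: ⊤, e: ⊤, f: 0}

Trace:
Converged values:
  B0:  IN=(all ⊤)  OUT=(all ⊤)
  B1:  IN=(all ⊤)  OUT={f:0; rest ⊤}
  B2:  IN={f:0; rest ⊤}  OUT={f:0; rest ⊤}
  B3:  IN={f:0; rest ⊤}  OUT={f:0; rest ⊤}
  B4:  IN={f:0; rest ⊤}  OUT={f:0; rest ⊤}
  B5:  IN={f:0; rest ⊤}  OUT={f:0; rest ⊤}
  B6:  IN={f:0; rest ⊤}  OUT={f:0; rest ⊤}
  B7:  IN={f:0; rest ⊤}  OUT={f:0; rest ⊤}
  B8:  IN={f:0; rest ⊤}  OUT={f:0; rest ⊤}
  B9:  IN={f:0; rest ⊤}  OUT={d:0, f:0; rest ⊤}

Merge at B2: IN[B2] = OUT[B1] = {a: ⊤, b: ⊤, c: ⊤, d: ⊤, e: ⊤, f: 0}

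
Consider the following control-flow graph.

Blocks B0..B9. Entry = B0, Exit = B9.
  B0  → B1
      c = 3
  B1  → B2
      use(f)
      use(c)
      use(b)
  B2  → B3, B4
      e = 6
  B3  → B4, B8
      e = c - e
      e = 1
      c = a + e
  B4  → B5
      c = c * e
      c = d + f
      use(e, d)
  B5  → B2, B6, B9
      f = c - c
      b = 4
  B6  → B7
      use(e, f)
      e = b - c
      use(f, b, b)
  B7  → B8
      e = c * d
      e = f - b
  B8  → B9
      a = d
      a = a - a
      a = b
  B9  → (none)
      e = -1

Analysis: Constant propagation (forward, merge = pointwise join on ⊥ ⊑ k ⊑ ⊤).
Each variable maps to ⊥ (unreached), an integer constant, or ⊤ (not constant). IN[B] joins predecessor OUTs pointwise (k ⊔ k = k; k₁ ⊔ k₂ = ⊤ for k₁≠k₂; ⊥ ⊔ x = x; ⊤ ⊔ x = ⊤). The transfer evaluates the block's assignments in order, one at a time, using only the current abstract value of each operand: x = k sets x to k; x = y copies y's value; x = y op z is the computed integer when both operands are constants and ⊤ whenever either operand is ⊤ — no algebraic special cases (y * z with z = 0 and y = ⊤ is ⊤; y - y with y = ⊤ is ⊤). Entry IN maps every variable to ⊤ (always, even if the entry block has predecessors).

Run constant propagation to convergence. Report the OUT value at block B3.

Fixpoint table:
  B0: | IN=(all ⊤) | OUT={c:3; rest ⊤}
  B1: | IN={c:3; rest ⊤} | OUT={c:3; rest ⊤}
  B2: | IN=(all ⊤) | OUT={e:6; rest ⊤}
  B3: | IN={e:6; rest ⊤} | OUT={e:1; rest ⊤}
  B4: | IN=(all ⊤) | OUT=(all ⊤)
  B5: | IN=(all ⊤) | OUT={b:4; rest ⊤}
  B6: | IN={b:4; rest ⊤} | OUT={b:4; rest ⊤}
  B7: | IN={b:4; rest ⊤} | OUT={b:4; rest ⊤}
  B8: | IN=(all ⊤) | OUT=(all ⊤)
  B9: | IN=(all ⊤) | OUT={e:-1; rest ⊤}

Merge at B3: IN[B3] = OUT[B2] = {a: ⊤, b: ⊤, c: ⊤, d: ⊤, e: 6, f: ⊤}
Applying B3's transfer function to that IN value gives OUT[B3] (row B3 above).

Answer: {a: ⊤, b: ⊤, c: ⊤, d: ⊤, e: 1, f: ⊤}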